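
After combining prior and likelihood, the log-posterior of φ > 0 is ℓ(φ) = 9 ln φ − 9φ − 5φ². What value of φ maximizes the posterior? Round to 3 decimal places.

ℓ'(φ) = 9/φ − 9 − 10φ. Setting this to zero and multiplying by φ: 10φ² + 9φ − 9 = 0.
φ = (−9 + √(9² + 4·10·9)) / (2·10) = (−9 + √441) / 20 = (−9 + 21)/20 = 3/5.
ℓ''(φ) = −9/φ² − 10 < 0, confirming a maximum.

φ̂_MAP = 0.600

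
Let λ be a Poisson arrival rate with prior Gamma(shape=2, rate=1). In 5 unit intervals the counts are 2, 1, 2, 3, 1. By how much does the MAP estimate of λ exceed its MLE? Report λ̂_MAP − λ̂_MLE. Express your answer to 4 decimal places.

Σxᵢ = 9. Posterior is Gamma(11, 6); MAP = (11−1)/6 = 10/6 ≈ 1.66667.
MLE = x̄ = 9/5 ≈ 1.80000.
Difference = 10/6 − 9/5 = -2/15 ≈ -0.1333.

MAP − MLE = -0.1333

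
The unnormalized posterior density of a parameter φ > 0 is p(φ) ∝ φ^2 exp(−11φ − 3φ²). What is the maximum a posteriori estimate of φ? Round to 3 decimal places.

ℓ'(φ) = 2/φ − 11 − 6φ. Setting this to zero and multiplying by φ: 6φ² + 11φ − 2 = 0.
φ = (−11 + √(11² + 4·6·2)) / (2·6) = (−11 + √169) / 12 = (−11 + 13)/12 = 1/6.
ℓ''(φ) = −2/φ² − 6 < 0, confirming a maximum.

φ̂_MAP = 0.167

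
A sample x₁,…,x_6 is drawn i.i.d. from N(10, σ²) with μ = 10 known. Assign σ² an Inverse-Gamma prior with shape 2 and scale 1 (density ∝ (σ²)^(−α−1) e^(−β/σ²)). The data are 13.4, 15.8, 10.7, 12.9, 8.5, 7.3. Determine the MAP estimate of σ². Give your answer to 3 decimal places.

Sum of squared deviations about the known mean: SS = (13.4−10)² + (15.8−10)² + (10.7−10)² + (12.9−10)² + (8.5−10)² + (7.3−10)² = 63.64.
The Normal likelihood contributes (σ²)^(−n/2) exp(−SS/(2σ²)), so the posterior is Inverse-Gamma(α + n/2, β + SS/2) = Inverse-Gamma(5, 32.82).
The mode of Inverse-Gamma(a, b) is b/(a+1) = 32.82/6 ≈ 5.470.

σ̂²_MAP = 5.470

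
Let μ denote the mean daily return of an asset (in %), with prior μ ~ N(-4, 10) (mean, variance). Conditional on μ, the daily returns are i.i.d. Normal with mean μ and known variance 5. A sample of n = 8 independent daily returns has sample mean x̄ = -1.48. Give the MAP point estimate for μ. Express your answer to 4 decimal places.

μ̂_MAP = -1.6282

n = 8, x̄ = -1.48.
For a Normal prior and Normal likelihood with known variance, the posterior is Normal; its mode equals its mean, the precision-weighted average.
Prior precision 1/σ₀² = 1/10 = 0.1; data precision n/σ² = 8/5 = 1.6.
μ̂ = (0.1·(-4) + 1.6·(-1.48)) / (0.1 + 1.6) = (-2.768)/1.7 = -692/425 ≈ -1.6282.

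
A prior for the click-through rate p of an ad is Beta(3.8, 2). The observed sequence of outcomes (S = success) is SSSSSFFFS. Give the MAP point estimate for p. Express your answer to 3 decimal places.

Prior: Beta(3.8, 2).
Data: 6 successes in 9 trials (from the sequence). The binomial likelihood contributes p^6(1−p)^3, so the posterior is Beta(3.8+6, 2+3) = Beta(9.8, 5).
For Beta(a, b) with a, b > 1 the mode is (a−1)/(a+b−2) = 8.8/12.8 ≈ 0.688.

p̂_MAP = 0.688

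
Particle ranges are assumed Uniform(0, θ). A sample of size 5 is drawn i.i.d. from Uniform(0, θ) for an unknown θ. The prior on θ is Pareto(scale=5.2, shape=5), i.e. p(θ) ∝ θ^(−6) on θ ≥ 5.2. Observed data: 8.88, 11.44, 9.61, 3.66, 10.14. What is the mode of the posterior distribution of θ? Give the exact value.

The Uniform(0, θ) likelihood is θ^(−n) for θ ≥ max(xᵢ), zero otherwise. Here max(xᵢ) = 11.44.
Posterior ∝ θ^(−6) · θ^(−5) = θ^(−11) on θ ≥ max(5.2, 11.44) = 11.44.
This density is strictly decreasing in θ, so the posterior mode lies at the lower boundary of the support.

θ̂_MAP = 11.44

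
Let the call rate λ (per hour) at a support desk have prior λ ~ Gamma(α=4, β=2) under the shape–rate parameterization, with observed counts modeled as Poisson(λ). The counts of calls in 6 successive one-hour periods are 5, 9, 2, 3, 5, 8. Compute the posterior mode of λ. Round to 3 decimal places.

Σxᵢ = 5+9+2+3+5+8 = 32, with n = 6.
Posterior ∝ λ^3e^(−2λ) · λ^32e^(−6λ) = λ^35e^(−8λ), i.e. Gamma(shape=36, rate=8).
The mode of a Gamma(a, b) with a ≥ 1 (shape–rate) is (a−1)/b = 35/8 ≈ 4.375.

λ̂_MAP = 4.375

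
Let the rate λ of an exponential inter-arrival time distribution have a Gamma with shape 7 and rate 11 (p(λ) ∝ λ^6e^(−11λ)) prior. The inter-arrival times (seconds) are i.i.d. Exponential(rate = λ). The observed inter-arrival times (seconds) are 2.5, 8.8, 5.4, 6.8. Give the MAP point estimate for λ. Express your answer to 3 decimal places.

λ̂_MAP = 0.290

The Exponential(rate=λ) likelihood is ∝ λ^n e^(−λΣtᵢ). Here n = 4 and Σtᵢ = 2.5 + 8.8 + 5.4 + 6.8 = 23.5.
Posterior ∝ λ^6e^(−11λ) · λ^4e^(−23.5λ) = λ^10e^(−34.5λ), i.e. Gamma(11, 34.5).
Mode = (a−1)/b = 10/34.5 ≈ 0.290.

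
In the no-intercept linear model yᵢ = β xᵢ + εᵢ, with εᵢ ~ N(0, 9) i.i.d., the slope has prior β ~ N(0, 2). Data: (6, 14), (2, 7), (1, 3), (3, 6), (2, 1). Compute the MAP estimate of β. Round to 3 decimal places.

log p(β | y) = −Σ(yᵢ − βxᵢ)²/(2·9) − β²/(2·2) + const.
Setting the derivative to zero: Σxᵢ(yᵢ − βxᵢ)/9 − β/2 = 0, so β = Σxᵢyᵢ / (Σxᵢ² + σ²/τ²).
Σxᵢyᵢ = 6·14 + 2·7 + 1·3 + 3·6 + 2·1 = 121; Σxᵢ² = 54; σ²/τ² = 4.5.
β̂_MAP = 121 / (54 + 4.5) = 121/58.5 ≈ 2.068.

β̂_MAP = 2.068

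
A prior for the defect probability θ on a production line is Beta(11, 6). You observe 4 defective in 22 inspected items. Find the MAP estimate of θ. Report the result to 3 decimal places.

Prior: Beta(11, 6).
Data: 4 successes in 22 trials. The binomial likelihood contributes θ^4(1−θ)^18, so the posterior is Beta(11+4, 6+18) = Beta(15, 24).
For Beta(a, b) with a, b > 1 the mode is (a−1)/(a+b−2) = 14/37 ≈ 0.378.

θ̂_MAP = 0.378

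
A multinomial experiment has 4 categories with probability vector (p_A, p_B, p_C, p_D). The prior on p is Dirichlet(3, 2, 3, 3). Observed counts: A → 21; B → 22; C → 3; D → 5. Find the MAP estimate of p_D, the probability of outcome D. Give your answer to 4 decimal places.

MAP estimate of p_D = 0.1207

The posterior is Dirichlet(αᵢ + nᵢ) = Dirichlet(24, 24, 6, 8).
For a Dirichlet(a₁,…,a_K) with all aᵢ > 1, the mode has j-th component (aⱼ − 1)/(Σaᵢ − K).
Here Σaᵢ = 62 and K = 4, so p_D = (8 − 1)/(62 − 4) = 7/58 ≈ 0.1207.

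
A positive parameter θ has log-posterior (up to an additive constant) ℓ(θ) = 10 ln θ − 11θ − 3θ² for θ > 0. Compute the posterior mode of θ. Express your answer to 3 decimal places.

θ̂_MAP = 0.667

ℓ'(θ) = 10/θ − 11 − 6θ. Setting this to zero and multiplying by θ: 6θ² + 11θ − 10 = 0.
θ = (−11 + √(11² + 4·6·10)) / (2·6) = (−11 + √361) / 12 = (−11 + 19)/12 = 2/3.
ℓ''(θ) = −10/θ² − 6 < 0, confirming a maximum.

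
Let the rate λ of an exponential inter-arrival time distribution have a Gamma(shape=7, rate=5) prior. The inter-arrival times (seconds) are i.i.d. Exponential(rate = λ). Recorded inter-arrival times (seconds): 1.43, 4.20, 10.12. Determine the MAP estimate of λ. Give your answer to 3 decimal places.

The Exponential(rate=λ) likelihood is ∝ λ^n e^(−λΣtᵢ). Here n = 3 and Σtᵢ = 1.43 + 4.20 + 10.12 = 15.75.
Posterior ∝ λ^6e^(−5λ) · λ^3e^(−15.75λ) = λ^9e^(−20.75λ), i.e. Gamma(10, 20.75).
Mode = (a−1)/b = 9/20.75 ≈ 0.434.

λ̂_MAP = 0.434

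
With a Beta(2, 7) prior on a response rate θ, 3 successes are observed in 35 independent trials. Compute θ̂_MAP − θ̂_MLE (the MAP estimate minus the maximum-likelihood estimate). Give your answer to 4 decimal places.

MAP − MLE = 0.0095

Posterior is Beta(5, 39); MAP = (5−1)/(44−2) = 4/42 ≈ 0.09524.
MLE ignores the prior: θ̂_MLE = k/n = 3/35 ≈ 0.08571.
Difference = 4/42 − 3/35 = 1/105 ≈ 0.0095.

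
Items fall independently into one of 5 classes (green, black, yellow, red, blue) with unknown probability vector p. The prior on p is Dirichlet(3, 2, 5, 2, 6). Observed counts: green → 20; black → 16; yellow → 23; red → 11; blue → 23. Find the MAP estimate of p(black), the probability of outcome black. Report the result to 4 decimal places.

MAP estimate of p(black) = 0.1604

The posterior is Dirichlet(αᵢ + nᵢ) = Dirichlet(23, 18, 28, 13, 29).
For a Dirichlet(a₁,…,a_K) with all aᵢ > 1, the mode has j-th component (aⱼ − 1)/(Σaᵢ − K).
Here Σaᵢ = 111 and K = 5, so p(black) = (18 − 1)/(111 − 5) = 17/106 ≈ 0.1604.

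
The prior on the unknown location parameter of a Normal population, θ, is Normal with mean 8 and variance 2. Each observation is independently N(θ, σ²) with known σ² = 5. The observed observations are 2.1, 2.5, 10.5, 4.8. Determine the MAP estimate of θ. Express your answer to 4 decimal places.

θ̂_MAP = 6.1385

n = 4; x̄ = (2.1 + 2.5 + 10.5 + 4.8)/4 = 19.9/4 = 4.975.
For a Normal prior and Normal likelihood with known variance, the posterior is Normal; its mode equals its mean, the precision-weighted average.
Prior precision 1/σ₀² = 1/2 = 0.5; data precision n/σ² = 4/5 = 0.8.
θ̂ = (0.5·8 + 0.8·4.975) / (0.5 + 0.8) = 7.98/1.3 = 399/65 ≈ 6.1385.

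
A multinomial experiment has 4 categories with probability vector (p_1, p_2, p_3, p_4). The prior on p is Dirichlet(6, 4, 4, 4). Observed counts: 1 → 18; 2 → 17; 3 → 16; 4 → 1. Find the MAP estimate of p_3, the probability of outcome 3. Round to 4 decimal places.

MAP estimate: 0.2879

The posterior is Dirichlet(αᵢ + nᵢ) = Dirichlet(24, 21, 20, 5).
For a Dirichlet(a₁,…,a_K) with all aᵢ > 1, the mode has j-th component (aⱼ − 1)/(Σaᵢ − K).
Here Σaᵢ = 70 and K = 4, so p_3 = (20 − 1)/(70 − 4) = 19/66 ≈ 0.2879.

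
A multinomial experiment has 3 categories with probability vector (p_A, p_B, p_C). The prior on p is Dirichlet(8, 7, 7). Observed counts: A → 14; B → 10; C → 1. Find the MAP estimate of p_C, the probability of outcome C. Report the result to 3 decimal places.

MAP estimate of p_C = 0.159

The posterior is Dirichlet(αᵢ + nᵢ) = Dirichlet(22, 17, 8).
For a Dirichlet(a₁,…,a_K) with all aᵢ > 1, the mode has j-th component (aⱼ − 1)/(Σaᵢ − K).
Here Σaᵢ = 47 and K = 3, so p_C = (8 − 1)/(47 − 3) = 7/44 ≈ 0.159.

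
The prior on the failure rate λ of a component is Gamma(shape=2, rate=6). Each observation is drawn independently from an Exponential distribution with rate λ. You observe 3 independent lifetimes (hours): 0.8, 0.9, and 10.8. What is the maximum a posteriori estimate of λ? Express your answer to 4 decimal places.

λ̂_MAP = 0.2162

The Exponential(rate=λ) likelihood is ∝ λ^n e^(−λΣtᵢ). Here n = 3 and Σtᵢ = 0.8 + 0.9 + 10.8 = 12.5.
Posterior ∝ λe^(−6λ) · λ^3e^(−12.5λ) = λ^4e^(−18.5λ), i.e. Gamma(5, 18.5).
Mode = (a−1)/b = 4/18.5 ≈ 0.2162.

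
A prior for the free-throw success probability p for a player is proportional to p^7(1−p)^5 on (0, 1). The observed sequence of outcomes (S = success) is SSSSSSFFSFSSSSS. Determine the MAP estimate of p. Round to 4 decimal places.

p̂_MAP = 0.7037

The prior density ∝ p^7(1−p)^5 is the kernel of Beta(8, 6).
Data: 12 successes in 15 trials (from the sequence). The binomial likelihood contributes p^12(1−p)^3, so the posterior is Beta(8+12, 6+3) = Beta(20, 9).
For Beta(a, b) with a, b > 1 the mode is (a−1)/(a+b−2) = 19/27 ≈ 0.7037.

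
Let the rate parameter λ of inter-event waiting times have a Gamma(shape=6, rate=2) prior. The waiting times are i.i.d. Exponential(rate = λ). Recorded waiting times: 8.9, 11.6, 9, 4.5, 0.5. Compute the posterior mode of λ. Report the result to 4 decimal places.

The Exponential(rate=λ) likelihood is ∝ λ^n e^(−λΣtᵢ). Here n = 5 and Σtᵢ = 8.9 + 11.6 + 9 + 4.5 + 0.5 = 34.5.
Posterior ∝ λ^5e^(−2λ) · λ^5e^(−34.5λ) = λ^10e^(−36.5λ), i.e. Gamma(11, 36.5).
Mode = (a−1)/b = 10/36.5 ≈ 0.2740.

λ̂_MAP = 0.2740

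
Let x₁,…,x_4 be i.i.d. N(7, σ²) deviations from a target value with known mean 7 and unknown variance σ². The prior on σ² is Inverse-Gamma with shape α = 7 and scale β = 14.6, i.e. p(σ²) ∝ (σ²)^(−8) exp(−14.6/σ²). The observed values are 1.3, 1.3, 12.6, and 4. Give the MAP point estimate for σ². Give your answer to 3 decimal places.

Sum of squared deviations about the known mean: SS = (1.3−7)² + (1.3−7)² + (12.6−7)² + (4−7)² = 105.34.
The Normal likelihood contributes (σ²)^(−n/2) exp(−SS/(2σ²)), so the posterior is Inverse-Gamma(α + n/2, β + SS/2) = Inverse-Gamma(9, 67.27).
The mode of Inverse-Gamma(a, b) is b/(a+1) = 67.27/10 ≈ 6.727.

σ̂²_MAP = 6.727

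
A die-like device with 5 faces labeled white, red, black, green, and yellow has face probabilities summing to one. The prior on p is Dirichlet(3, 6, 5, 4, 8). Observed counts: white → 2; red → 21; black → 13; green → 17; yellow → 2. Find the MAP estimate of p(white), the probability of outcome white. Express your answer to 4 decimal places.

The posterior is Dirichlet(αᵢ + nᵢ) = Dirichlet(5, 27, 18, 21, 10).
For a Dirichlet(a₁,…,a_K) with all aᵢ > 1, the mode has j-th component (aⱼ − 1)/(Σaᵢ − K).
Here Σaᵢ = 81 and K = 5, so p(white) = (5 − 1)/(81 − 5) = 4/76 ≈ 0.0526.

MAP estimate of p(white) = 0.0526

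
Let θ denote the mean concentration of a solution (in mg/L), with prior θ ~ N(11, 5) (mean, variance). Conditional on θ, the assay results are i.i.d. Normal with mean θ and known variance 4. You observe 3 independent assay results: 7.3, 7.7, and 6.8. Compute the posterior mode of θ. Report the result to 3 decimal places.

θ̂_MAP = 8.053

n = 3; x̄ = (7.3 + 7.7 + 6.8)/3 = 21.8/3 = 109/15 ≈ 7.2667.
For a Normal prior and Normal likelihood with known variance, the posterior is Normal; its mode equals its mean, the precision-weighted average.
Prior precision 1/σ₀² = 1/5 = 0.2; data precision n/σ² = 3/4 = 0.75.
θ̂ = (0.2·11 + 0.75·(109/15)) / (0.2 + 0.75) = 7.65/0.95 = 153/19 ≈ 8.053.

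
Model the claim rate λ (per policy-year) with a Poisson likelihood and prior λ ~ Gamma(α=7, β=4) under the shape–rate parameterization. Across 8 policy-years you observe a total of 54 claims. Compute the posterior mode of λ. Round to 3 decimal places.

λ̂_MAP = 5.000

Σxᵢ = 54, n = 8.
Posterior ∝ λ^6e^(−4λ) · λ^54e^(−8λ) = λ^60e^(−12λ), i.e. Gamma(shape=61, rate=12).
The mode of a Gamma(a, b) with a ≥ 1 (shape–rate) is (a−1)/b = 60/12 ≈ 5.000.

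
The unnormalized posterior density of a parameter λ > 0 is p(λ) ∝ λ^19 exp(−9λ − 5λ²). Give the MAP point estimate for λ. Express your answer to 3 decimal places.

ℓ'(λ) = 19/λ − 9 − 10λ. Setting this to zero and multiplying by λ: 10λ² + 9λ − 19 = 0.
λ = (−9 + √(9² + 4·10·19)) / (2·10) = (−9 + √841) / 20 = (−9 + 29)/20 = 1.
ℓ''(λ) = −19/λ² − 10 < 0, confirming a maximum.

λ̂_MAP = 1.000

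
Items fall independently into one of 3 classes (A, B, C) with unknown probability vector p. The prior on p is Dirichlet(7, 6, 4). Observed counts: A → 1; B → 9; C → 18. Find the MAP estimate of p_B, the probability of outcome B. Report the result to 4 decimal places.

The posterior is Dirichlet(αᵢ + nᵢ) = Dirichlet(8, 15, 22).
For a Dirichlet(a₁,…,a_K) with all aᵢ > 1, the mode has j-th component (aⱼ − 1)/(Σaᵢ − K).
Here Σaᵢ = 45 and K = 3, so p_B = (15 − 1)/(45 − 3) = 14/42 ≈ 0.3333.

MAP estimate of p_B = 0.3333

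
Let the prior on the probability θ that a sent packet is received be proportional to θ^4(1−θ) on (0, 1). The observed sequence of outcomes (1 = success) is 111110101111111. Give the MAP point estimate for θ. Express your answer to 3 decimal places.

θ̂_MAP = 0.850

The prior density ∝ θ^4(1−θ)^1 is the kernel of Beta(5, 2).
Data: 13 successes in 15 trials (from the sequence). The binomial likelihood contributes θ^13(1−θ)^2, so the posterior is Beta(5+13, 2+2) = Beta(18, 4).
For Beta(a, b) with a, b > 1 the mode is (a−1)/(a+b−2) = 17/20 ≈ 0.850.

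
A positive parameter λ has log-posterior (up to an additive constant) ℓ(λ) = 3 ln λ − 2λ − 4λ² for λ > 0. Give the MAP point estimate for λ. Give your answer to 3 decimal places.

λ̂_MAP = 0.500

ℓ'(λ) = 3/λ − 2 − 8λ. Setting this to zero and multiplying by λ: 8λ² + 2λ − 3 = 0.
λ = (−2 + √(2² + 4·8·3)) / (2·8) = (−2 + √100) / 16 = (−2 + 10)/16 = 1/2.
ℓ''(λ) = −3/λ² − 8 < 0, confirming a maximum.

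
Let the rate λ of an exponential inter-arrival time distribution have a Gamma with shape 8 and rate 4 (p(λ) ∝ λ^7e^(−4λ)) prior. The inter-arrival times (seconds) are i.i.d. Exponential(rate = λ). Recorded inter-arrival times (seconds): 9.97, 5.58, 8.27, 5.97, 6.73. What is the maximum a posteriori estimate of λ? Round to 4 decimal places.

λ̂_MAP = 0.2962

The Exponential(rate=λ) likelihood is ∝ λ^n e^(−λΣtᵢ). Here n = 5 and Σtᵢ = 9.97 + 5.58 + 8.27 + 5.97 + 6.73 = 36.52.
Posterior ∝ λ^7e^(−4λ) · λ^5e^(−36.52λ) = λ^12e^(−40.52λ), i.e. Gamma(13, 40.52).
Mode = (a−1)/b = 12/40.52 ≈ 0.2962.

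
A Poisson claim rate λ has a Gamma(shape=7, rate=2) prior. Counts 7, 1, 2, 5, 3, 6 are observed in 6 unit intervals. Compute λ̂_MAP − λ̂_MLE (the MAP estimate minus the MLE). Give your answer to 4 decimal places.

Σxᵢ = 24. Posterior is Gamma(31, 8); MAP = (31−1)/8 = 30/8 ≈ 3.75000.
MLE = x̄ = 24/6 ≈ 4.00000.
Difference = 30/8 − 24/6 = -1/4 ≈ -0.2500.

MAP − MLE = -0.2500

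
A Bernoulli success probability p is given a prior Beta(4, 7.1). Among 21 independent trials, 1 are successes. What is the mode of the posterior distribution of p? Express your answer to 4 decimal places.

Prior: Beta(4, 7.1).
Data: 1 success in 21 trials. The binomial likelihood contributes p(1−p)^20, so the posterior is Beta(4+1, 7.1+20) = Beta(5, 27.1).
For Beta(a, b) with a, b > 1 the mode is (a−1)/(a+b−2) = 4/30.1 ≈ 0.1329.

p̂_MAP = 0.1329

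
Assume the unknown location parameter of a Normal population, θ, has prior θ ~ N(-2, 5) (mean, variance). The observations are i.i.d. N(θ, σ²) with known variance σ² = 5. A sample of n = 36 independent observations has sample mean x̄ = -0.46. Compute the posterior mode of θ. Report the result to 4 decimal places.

θ̂_MAP = -0.5016

n = 36, x̄ = -0.46.
For a Normal prior and Normal likelihood with known variance, the posterior is Normal; its mode equals its mean, the precision-weighted average.
Prior precision 1/σ₀² = 1/5 = 0.2; data precision n/σ² = 36/5 = 7.2.
θ̂ = (0.2·(-2) + 7.2·(-0.46)) / (0.2 + 7.2) = (-3.712)/7.4 = -464/925 ≈ -0.5016.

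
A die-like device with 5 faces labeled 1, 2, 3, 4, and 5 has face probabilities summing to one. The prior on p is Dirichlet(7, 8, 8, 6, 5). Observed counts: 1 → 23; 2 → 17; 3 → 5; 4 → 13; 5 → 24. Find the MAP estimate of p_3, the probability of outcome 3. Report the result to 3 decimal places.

MAP estimate: 0.108

The posterior is Dirichlet(αᵢ + nᵢ) = Dirichlet(30, 25, 13, 19, 29).
For a Dirichlet(a₁,…,a_K) with all aᵢ > 1, the mode has j-th component (aⱼ − 1)/(Σaᵢ − K).
Here Σaᵢ = 116 and K = 5, so p_3 = (13 − 1)/(116 − 5) = 12/111 ≈ 0.108.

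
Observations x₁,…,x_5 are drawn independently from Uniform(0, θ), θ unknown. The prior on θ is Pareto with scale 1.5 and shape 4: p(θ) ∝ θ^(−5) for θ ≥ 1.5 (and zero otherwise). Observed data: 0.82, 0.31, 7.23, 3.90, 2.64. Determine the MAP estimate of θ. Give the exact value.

The Uniform(0, θ) likelihood is θ^(−n) for θ ≥ max(xᵢ), zero otherwise. Here max(xᵢ) = 7.23.
Posterior ∝ θ^(−5) · θ^(−5) = θ^(−10) on θ ≥ max(1.5, 7.23) = 7.23.
This density is strictly decreasing in θ, so the posterior mode lies at the lower boundary of the support.

θ̂_MAP = 7.23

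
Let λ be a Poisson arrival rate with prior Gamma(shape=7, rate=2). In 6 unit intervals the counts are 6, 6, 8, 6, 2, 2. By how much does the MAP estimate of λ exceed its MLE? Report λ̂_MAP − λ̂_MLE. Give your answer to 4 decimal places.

MAP − MLE = -0.5000

Σxᵢ = 30. Posterior is Gamma(37, 8); MAP = (37−1)/8 = 36/8 ≈ 4.50000.
MLE = x̄ = 30/6 ≈ 5.00000.
Difference = 36/8 − 30/6 = -1/2 ≈ -0.5000.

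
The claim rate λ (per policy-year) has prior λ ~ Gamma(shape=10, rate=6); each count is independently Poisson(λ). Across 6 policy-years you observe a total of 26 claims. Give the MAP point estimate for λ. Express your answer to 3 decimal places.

Σxᵢ = 26, n = 6.
Posterior ∝ λ^9e^(−6λ) · λ^26e^(−6λ) = λ^35e^(−12λ), i.e. Gamma(shape=36, rate=12).
The mode of a Gamma(a, b) with a ≥ 1 (shape–rate) is (a−1)/b = 35/12 ≈ 2.917.

λ̂_MAP = 2.917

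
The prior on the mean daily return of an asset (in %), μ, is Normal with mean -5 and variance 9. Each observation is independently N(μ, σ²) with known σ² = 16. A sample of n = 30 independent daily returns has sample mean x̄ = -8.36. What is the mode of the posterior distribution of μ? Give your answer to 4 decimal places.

n = 30, x̄ = -8.36.
For a Normal prior and Normal likelihood with known variance, the posterior is Normal; its mode equals its mean, the precision-weighted average.
Prior precision 1/σ₀² = 1/9; data precision n/σ² = 30/16 = 1.875.
μ̂ = ((1/9)·(-5) + 1.875·(-8.36)) / (1/9 + 1.875) = (-5843/360)/(143/72) = -5843/715 ≈ -8.1720.

μ̂_MAP = -8.1720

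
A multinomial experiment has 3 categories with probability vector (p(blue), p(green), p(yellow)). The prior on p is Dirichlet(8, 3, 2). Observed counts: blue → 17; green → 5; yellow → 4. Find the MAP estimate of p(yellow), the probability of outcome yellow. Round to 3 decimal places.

The posterior is Dirichlet(αᵢ + nᵢ) = Dirichlet(25, 8, 6).
For a Dirichlet(a₁,…,a_K) with all aᵢ > 1, the mode has j-th component (aⱼ − 1)/(Σaᵢ − K).
Here Σaᵢ = 39 and K = 3, so p(yellow) = (6 − 1)/(39 − 3) = 5/36 ≈ 0.139.

MAP estimate of p(yellow) = 0.139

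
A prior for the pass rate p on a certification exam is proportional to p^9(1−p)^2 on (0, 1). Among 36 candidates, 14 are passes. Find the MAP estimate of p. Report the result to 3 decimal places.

The prior density ∝ p^9(1−p)^2 is the kernel of Beta(10, 3).
Data: 14 successes in 36 trials. The binomial likelihood contributes p^14(1−p)^22, so the posterior is Beta(10+14, 3+22) = Beta(24, 25).
For Beta(a, b) with a, b > 1 the mode is (a−1)/(a+b−2) = 23/47 ≈ 0.489.

p̂_MAP = 0.489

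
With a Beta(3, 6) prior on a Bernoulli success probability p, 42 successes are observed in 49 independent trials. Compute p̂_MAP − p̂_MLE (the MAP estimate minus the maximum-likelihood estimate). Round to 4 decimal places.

Posterior is Beta(45, 13); MAP = (45−1)/(58−2) = 44/56 ≈ 0.78571.
MLE ignores the prior: p̂_MLE = k/n = 42/49 ≈ 0.85714.
Difference = 44/56 − 42/49 = -1/14 ≈ -0.0714.

MAP − MLE = -0.0714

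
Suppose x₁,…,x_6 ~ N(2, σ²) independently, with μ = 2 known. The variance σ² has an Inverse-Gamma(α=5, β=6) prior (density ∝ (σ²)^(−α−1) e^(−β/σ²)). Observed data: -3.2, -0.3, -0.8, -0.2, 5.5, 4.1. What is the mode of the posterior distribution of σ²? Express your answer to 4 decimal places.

σ̂²_MAP = 4.0928

Sum of squared deviations about the known mean: SS = (-3.2−2)² + (-0.3−2)² + (-0.8−2)² + (-0.2−2)² + (5.5−2)² + (4.1−2)² = 61.67.
The Normal likelihood contributes (σ²)^(−n/2) exp(−SS/(2σ²)), so the posterior is Inverse-Gamma(α + n/2, β + SS/2) = Inverse-Gamma(8, 36.835).
The mode of Inverse-Gamma(a, b) is b/(a+1) = 36.835/9 ≈ 4.0928.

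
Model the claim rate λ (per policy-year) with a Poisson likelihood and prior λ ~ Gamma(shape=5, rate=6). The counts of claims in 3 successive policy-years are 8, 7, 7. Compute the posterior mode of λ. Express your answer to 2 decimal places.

Σxᵢ = 8+7+7 = 22, with n = 3.
Posterior ∝ λ^4e^(−6λ) · λ^22e^(−3λ) = λ^26e^(−9λ), i.e. Gamma(shape=27, rate=9).
The mode of a Gamma(a, b) with a ≥ 1 (shape–rate) is (a−1)/b = 26/9 ≈ 2.89.

λ̂_MAP = 2.89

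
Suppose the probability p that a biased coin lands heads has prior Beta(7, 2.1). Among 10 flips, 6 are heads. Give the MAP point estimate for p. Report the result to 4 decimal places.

p̂_MAP = 0.7018

Prior: Beta(7, 2.1).
Data: 6 successes in 10 trials. The binomial likelihood contributes p^6(1−p)^4, so the posterior is Beta(7+6, 2.1+4) = Beta(13, 6.1).
For Beta(a, b) with a, b > 1 the mode is (a−1)/(a+b−2) = 12/17.1 ≈ 0.7018.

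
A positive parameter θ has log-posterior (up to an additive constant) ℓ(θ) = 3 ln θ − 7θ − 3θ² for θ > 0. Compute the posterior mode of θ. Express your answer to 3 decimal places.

θ̂_MAP = 0.333

ℓ'(θ) = 3/θ − 7 − 6θ. Setting this to zero and multiplying by θ: 6θ² + 7θ − 3 = 0.
θ = (−7 + √(7² + 4·6·3)) / (2·6) = (−7 + √121) / 12 = (−7 + 11)/12 = 1/3.
ℓ''(θ) = −3/θ² − 6 < 0, confirming a maximum.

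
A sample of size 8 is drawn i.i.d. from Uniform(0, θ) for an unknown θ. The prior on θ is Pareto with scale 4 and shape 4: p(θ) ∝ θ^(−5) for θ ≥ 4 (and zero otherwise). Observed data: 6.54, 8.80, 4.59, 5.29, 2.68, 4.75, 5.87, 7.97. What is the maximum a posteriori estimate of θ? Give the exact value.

The Uniform(0, θ) likelihood is θ^(−n) for θ ≥ max(xᵢ), zero otherwise. Here max(xᵢ) = 8.80.
Posterior ∝ θ^(−5) · θ^(−8) = θ^(−13) on θ ≥ max(4, 8.80) = 8.80.
This density is strictly decreasing in θ, so the posterior mode lies at the lower boundary of the support.

θ̂_MAP = 8.80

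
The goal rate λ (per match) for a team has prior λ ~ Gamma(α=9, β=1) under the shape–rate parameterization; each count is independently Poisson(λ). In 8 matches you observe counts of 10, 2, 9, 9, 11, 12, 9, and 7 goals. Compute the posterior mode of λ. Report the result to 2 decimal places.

Σxᵢ = 10+2+9+9+11+12+9+7 = 69, with n = 8.
Posterior ∝ λ^8e^(−1λ) · λ^69e^(−8λ) = λ^77e^(−9λ), i.e. Gamma(shape=78, rate=9).
The mode of a Gamma(a, b) with a ≥ 1 (shape–rate) is (a−1)/b = 77/9 ≈ 8.56.

λ̂_MAP = 8.56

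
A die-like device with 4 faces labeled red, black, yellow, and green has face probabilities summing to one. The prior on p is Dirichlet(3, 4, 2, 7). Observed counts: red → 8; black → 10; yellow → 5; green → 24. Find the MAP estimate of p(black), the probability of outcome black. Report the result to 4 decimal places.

The posterior is Dirichlet(αᵢ + nᵢ) = Dirichlet(11, 14, 7, 31).
For a Dirichlet(a₁,…,a_K) with all aᵢ > 1, the mode has j-th component (aⱼ − 1)/(Σaᵢ − K).
Here Σaᵢ = 63 and K = 4, so p(black) = (14 − 1)/(63 − 4) = 13/59 ≈ 0.2203.

MAP estimate of p(black) = 0.2203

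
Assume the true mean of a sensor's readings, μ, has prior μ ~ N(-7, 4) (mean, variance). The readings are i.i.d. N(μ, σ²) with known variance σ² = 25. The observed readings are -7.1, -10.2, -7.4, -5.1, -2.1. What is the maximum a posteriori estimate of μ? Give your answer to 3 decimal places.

μ̂_MAP = -6.724

n = 5; x̄ = ((-7.1) + (-10.2) + (-7.4) + (-5.1) + (-2.1))/5 = -31.9/5 = -6.38.
For a Normal prior and Normal likelihood with known variance, the posterior is Normal; its mode equals its mean, the precision-weighted average.
Prior precision 1/σ₀² = 1/4 = 0.25; data precision n/σ² = 5/25 = 0.2.
μ̂ = (0.25·(-7) + 0.2·(-6.38)) / (0.25 + 0.2) = (-3.026)/0.45 = -1513/225 ≈ -6.724.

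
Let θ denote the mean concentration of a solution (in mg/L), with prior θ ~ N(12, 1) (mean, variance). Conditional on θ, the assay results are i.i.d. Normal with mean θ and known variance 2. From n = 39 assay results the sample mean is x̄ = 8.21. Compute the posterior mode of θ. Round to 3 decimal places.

n = 39, x̄ = 8.21.
For a Normal prior and Normal likelihood with known variance, the posterior is Normal; its mode equals its mean, the precision-weighted average.
Prior precision 1/σ₀² = 1/1 = 1; data precision n/σ² = 39/2 = 19.5.
θ̂ = (1·12 + 19.5·8.21) / (1 + 19.5) = 172.095/20.5 = 34419/4100 ≈ 8.395.

θ̂_MAP = 8.395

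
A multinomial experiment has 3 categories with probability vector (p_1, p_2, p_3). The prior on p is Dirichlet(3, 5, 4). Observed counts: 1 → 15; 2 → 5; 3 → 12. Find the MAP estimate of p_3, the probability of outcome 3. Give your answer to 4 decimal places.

The posterior is Dirichlet(αᵢ + nᵢ) = Dirichlet(18, 10, 16).
For a Dirichlet(a₁,…,a_K) with all aᵢ > 1, the mode has j-th component (aⱼ − 1)/(Σaᵢ − K).
Here Σaᵢ = 44 and K = 3, so p_3 = (16 − 1)/(44 − 3) = 15/41 ≈ 0.3659.

MAP estimate: 0.3659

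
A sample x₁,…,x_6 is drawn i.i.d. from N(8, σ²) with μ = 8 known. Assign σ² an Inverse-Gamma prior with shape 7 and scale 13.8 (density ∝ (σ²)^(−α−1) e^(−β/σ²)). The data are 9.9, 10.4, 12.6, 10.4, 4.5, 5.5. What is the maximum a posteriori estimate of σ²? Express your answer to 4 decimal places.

σ̂²_MAP = 3.7450

Sum of squared deviations about the known mean: SS = (9.9−8)² + (10.4−8)² + (12.6−8)² + (10.4−8)² + (4.5−8)² + (5.5−8)² = 54.79.
The Normal likelihood contributes (σ²)^(−n/2) exp(−SS/(2σ²)), so the posterior is Inverse-Gamma(α + n/2, β + SS/2) = Inverse-Gamma(10, 41.195).
The mode of Inverse-Gamma(a, b) is b/(a+1) = 41.195/11 ≈ 3.7450.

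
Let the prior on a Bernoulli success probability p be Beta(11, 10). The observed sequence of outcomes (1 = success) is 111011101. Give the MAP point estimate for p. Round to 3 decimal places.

Prior: Beta(11, 10).
Data: 7 successes in 9 trials (from the sequence). The binomial likelihood contributes p^7(1−p)^2, so the posterior is Beta(11+7, 10+2) = Beta(18, 12).
For Beta(a, b) with a, b > 1 the mode is (a−1)/(a+b−2) = 17/28 ≈ 0.607.

p̂_MAP = 0.607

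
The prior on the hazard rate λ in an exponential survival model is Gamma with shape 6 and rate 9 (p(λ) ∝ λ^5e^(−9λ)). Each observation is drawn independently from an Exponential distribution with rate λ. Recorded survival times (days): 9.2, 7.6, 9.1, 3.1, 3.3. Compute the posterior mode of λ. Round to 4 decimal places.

The Exponential(rate=λ) likelihood is ∝ λ^n e^(−λΣtᵢ). Here n = 5 and Σtᵢ = 9.2 + 7.6 + 9.1 + 3.1 + 3.3 = 32.3.
Posterior ∝ λ^5e^(−9λ) · λ^5e^(−32.3λ) = λ^10e^(−41.3λ), i.e. Gamma(11, 41.3).
Mode = (a−1)/b = 10/41.3 ≈ 0.2421.

λ̂_MAP = 0.2421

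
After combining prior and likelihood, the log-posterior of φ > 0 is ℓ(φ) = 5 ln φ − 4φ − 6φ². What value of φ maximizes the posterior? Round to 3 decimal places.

φ̂_MAP = 0.500

ℓ'(φ) = 5/φ − 4 − 12φ. Setting this to zero and multiplying by φ: 12φ² + 4φ − 5 = 0.
φ = (−4 + √(4² + 4·12·5)) / (2·12) = (−4 + √256) / 24 = (−4 + 16)/24 = 1/2.
ℓ''(φ) = −5/φ² − 12 < 0, confirming a maximum.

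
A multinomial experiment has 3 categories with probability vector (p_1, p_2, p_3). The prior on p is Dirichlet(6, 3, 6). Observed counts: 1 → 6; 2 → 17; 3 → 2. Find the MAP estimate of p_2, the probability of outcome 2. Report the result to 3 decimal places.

MAP estimate: 0.514

The posterior is Dirichlet(αᵢ + nᵢ) = Dirichlet(12, 20, 8).
For a Dirichlet(a₁,…,a_K) with all aᵢ > 1, the mode has j-th component (aⱼ − 1)/(Σaᵢ − K).
Here Σaᵢ = 40 and K = 3, so p_2 = (20 − 1)/(40 − 3) = 19/37 ≈ 0.514.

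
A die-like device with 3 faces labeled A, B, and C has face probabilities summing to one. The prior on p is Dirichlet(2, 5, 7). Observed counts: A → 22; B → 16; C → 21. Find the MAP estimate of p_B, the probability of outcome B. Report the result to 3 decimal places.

The posterior is Dirichlet(αᵢ + nᵢ) = Dirichlet(24, 21, 28).
For a Dirichlet(a₁,…,a_K) with all aᵢ > 1, the mode has j-th component (aⱼ − 1)/(Σaᵢ − K).
Here Σaᵢ = 73 and K = 3, so p_B = (21 − 1)/(73 − 3) = 20/70 ≈ 0.286.

MAP estimate of p_B = 0.286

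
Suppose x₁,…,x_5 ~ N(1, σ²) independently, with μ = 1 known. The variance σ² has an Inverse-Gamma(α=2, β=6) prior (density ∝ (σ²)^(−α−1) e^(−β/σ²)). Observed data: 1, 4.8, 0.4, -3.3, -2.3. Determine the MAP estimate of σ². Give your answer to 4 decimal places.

Sum of squared deviations about the known mean: SS = (1−1)² + (4.8−1)² + (0.4−1)² + (-3.3−1)² + (-2.3−1)² = 44.18.
The Normal likelihood contributes (σ²)^(−n/2) exp(−SS/(2σ²)), so the posterior is Inverse-Gamma(α + n/2, β + SS/2) = Inverse-Gamma(4.5, 28.09).
The mode of Inverse-Gamma(a, b) is b/(a+1) = 28.09/5.5 ≈ 5.1073.

σ̂²_MAP = 5.1073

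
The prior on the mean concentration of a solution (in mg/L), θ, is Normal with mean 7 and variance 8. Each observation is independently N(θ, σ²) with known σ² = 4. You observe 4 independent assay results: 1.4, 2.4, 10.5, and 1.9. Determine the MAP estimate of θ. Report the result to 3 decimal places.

n = 4; x̄ = (1.4 + 2.4 + 10.5 + 1.9)/4 = 16.2/4 = 4.05.
For a Normal prior and Normal likelihood with known variance, the posterior is Normal; its mode equals its mean, the precision-weighted average.
Prior precision 1/σ₀² = 1/8 = 0.125; data precision n/σ² = 4/4 = 1.
θ̂ = (0.125·7 + 1·4.05) / (0.125 + 1) = 4.925/1.125 = 197/45 ≈ 4.378.

θ̂_MAP = 4.378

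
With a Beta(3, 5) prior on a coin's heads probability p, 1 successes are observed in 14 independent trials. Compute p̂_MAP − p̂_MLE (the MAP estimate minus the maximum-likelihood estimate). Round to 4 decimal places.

Posterior is Beta(4, 18); MAP = (4−1)/(22−2) = 3/20 ≈ 0.15000.
MLE ignores the prior: p̂_MLE = k/n = 1/14 ≈ 0.07143.
Difference = 3/20 − 1/14 = 11/140 ≈ 0.0786.

MAP − MLE = 0.0786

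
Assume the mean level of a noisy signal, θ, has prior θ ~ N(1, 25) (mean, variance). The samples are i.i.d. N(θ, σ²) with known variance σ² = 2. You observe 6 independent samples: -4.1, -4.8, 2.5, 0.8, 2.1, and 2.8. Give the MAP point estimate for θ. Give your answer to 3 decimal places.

θ̂_MAP = -0.102

n = 6; x̄ = ((-4.1) + (-4.8) + 2.5 + 0.8 + 2.1 + 2.8)/6 = -0.7/6 = -7/60 ≈ -0.1167.
For a Normal prior and Normal likelihood with known variance, the posterior is Normal; its mode equals its mean, the precision-weighted average.
Prior precision 1/σ₀² = 1/25 = 0.04; data precision n/σ² = 6/2 = 3.
θ̂ = (0.04·1 + 3·(-7/60)) / (0.04 + 3) = (-0.31)/3.04 = -31/304 ≈ -0.102.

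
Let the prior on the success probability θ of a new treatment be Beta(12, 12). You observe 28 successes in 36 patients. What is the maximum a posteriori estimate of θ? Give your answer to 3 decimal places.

θ̂_MAP = 0.672

Prior: Beta(12, 12).
Data: 28 successes in 36 trials. The binomial likelihood contributes θ^28(1−θ)^8, so the posterior is Beta(12+28, 12+8) = Beta(40, 20).
For Beta(a, b) with a, b > 1 the mode is (a−1)/(a+b−2) = 39/58 ≈ 0.672.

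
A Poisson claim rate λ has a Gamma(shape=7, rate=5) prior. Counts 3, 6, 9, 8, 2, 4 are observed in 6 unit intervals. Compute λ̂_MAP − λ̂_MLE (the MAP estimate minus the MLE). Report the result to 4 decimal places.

MAP − MLE = -1.8788

Σxᵢ = 32. Posterior is Gamma(39, 11); MAP = (39−1)/11 = 38/11 ≈ 3.45455.
MLE = x̄ = 32/6 ≈ 5.33333.
Difference = 38/11 − 32/6 = -62/33 ≈ -1.8788.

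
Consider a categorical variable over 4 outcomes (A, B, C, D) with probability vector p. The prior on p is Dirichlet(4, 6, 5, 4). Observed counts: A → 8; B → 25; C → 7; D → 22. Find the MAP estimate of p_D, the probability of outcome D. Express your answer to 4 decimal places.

The posterior is Dirichlet(αᵢ + nᵢ) = Dirichlet(12, 31, 12, 26).
For a Dirichlet(a₁,…,a_K) with all aᵢ > 1, the mode has j-th component (aⱼ − 1)/(Σaᵢ − K).
Here Σaᵢ = 81 and K = 4, so p_D = (26 − 1)/(81 − 4) = 25/77 ≈ 0.3247.

MAP estimate of p_D = 0.3247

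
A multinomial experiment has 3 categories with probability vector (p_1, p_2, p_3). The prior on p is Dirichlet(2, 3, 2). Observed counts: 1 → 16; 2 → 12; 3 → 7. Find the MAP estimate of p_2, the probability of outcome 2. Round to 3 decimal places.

MAP estimate: 0.359

The posterior is Dirichlet(αᵢ + nᵢ) = Dirichlet(18, 15, 9).
For a Dirichlet(a₁,…,a_K) with all aᵢ > 1, the mode has j-th component (aⱼ − 1)/(Σaᵢ − K).
Here Σaᵢ = 42 and K = 3, so p_2 = (15 − 1)/(42 − 3) = 14/39 ≈ 0.359.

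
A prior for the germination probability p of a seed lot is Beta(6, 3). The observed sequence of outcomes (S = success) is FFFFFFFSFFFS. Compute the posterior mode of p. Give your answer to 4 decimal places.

p̂_MAP = 0.3684

Prior: Beta(6, 3).
Data: 2 successes in 12 trials (from the sequence). The binomial likelihood contributes p^2(1−p)^10, so the posterior is Beta(6+2, 3+10) = Beta(8, 13).
For Beta(a, b) with a, b > 1 the mode is (a−1)/(a+b−2) = 7/19 ≈ 0.3684.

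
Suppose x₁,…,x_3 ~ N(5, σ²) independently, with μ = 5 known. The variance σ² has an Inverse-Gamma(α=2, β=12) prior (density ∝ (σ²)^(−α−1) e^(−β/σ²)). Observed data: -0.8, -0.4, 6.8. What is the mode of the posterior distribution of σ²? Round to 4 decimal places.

σ̂²_MAP = 10.0044

Sum of squared deviations about the known mean: SS = (-0.8−5)² + (-0.4−5)² + (6.8−5)² = 66.04.
The Normal likelihood contributes (σ²)^(−n/2) exp(−SS/(2σ²)), so the posterior is Inverse-Gamma(α + n/2, β + SS/2) = Inverse-Gamma(3.5, 45.02).
The mode of Inverse-Gamma(a, b) is b/(a+1) = 45.02/4.5 ≈ 10.0044.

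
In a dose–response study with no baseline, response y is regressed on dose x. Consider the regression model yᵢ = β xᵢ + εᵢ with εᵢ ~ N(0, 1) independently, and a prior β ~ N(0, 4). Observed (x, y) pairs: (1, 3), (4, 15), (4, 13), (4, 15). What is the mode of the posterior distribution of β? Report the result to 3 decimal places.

β̂_MAP = 3.553

log p(β | y) = −Σ(yᵢ − βxᵢ)²/(2·1) − β²/(2·4) + const.
Setting the derivative to zero: Σxᵢ(yᵢ − βxᵢ)/1 − β/4 = 0, so β = Σxᵢyᵢ / (Σxᵢ² + σ²/τ²).
Σxᵢyᵢ = 1·3 + 4·15 + 4·13 + 4·15 = 175; Σxᵢ² = 49; σ²/τ² = 0.25.
β̂_MAP = 175 / (49 + 0.25) = 175/49.25 ≈ 3.553.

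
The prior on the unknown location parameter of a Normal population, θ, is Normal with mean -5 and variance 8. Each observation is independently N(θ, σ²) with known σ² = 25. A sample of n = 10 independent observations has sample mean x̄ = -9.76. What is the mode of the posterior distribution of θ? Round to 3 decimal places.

θ̂_MAP = -8.627

n = 10, x̄ = -9.76.
For a Normal prior and Normal likelihood with known variance, the posterior is Normal; its mode equals its mean, the precision-weighted average.
Prior precision 1/σ₀² = 1/8 = 0.125; data precision n/σ² = 10/25 = 0.4.
θ̂ = (0.125·(-5) + 0.4·(-9.76)) / (0.125 + 0.4) = (-4.529)/0.525 = -647/75 ≈ -8.627.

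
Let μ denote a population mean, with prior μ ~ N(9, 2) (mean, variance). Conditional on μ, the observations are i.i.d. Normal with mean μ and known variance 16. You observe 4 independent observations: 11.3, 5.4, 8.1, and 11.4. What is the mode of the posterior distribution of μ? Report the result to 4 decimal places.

μ̂_MAP = 9.0167

n = 4; x̄ = (11.3 + 5.4 + 8.1 + 11.4)/4 = 36.2/4 = 9.05.
For a Normal prior and Normal likelihood with known variance, the posterior is Normal; its mode equals its mean, the precision-weighted average.
Prior precision 1/σ₀² = 1/2 = 0.5; data precision n/σ² = 4/16 = 0.25.
μ̂ = (0.5·9 + 0.25·9.05) / (0.5 + 0.25) = 6.7625/0.75 = 541/60 ≈ 9.0167.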